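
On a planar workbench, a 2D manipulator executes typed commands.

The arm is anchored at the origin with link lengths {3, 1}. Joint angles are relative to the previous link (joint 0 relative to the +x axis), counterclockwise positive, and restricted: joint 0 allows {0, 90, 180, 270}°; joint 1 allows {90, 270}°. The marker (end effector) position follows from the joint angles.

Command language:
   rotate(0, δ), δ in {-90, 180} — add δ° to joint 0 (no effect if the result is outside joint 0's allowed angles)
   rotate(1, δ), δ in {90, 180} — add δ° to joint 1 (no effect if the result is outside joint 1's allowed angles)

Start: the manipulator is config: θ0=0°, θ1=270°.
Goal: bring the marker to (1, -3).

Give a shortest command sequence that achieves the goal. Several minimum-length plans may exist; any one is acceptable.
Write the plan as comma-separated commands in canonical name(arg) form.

rotate(0, -90), rotate(1, 180)

t0: config: θ0=0°, θ1=270°
t=1 rotate(0, -90) ⇒ config: θ0=270°, θ1=270°
t=2 rotate(1, 180) ⇒ config: θ0=270°, θ1=90°
shorter routes all fall short; 2 is best.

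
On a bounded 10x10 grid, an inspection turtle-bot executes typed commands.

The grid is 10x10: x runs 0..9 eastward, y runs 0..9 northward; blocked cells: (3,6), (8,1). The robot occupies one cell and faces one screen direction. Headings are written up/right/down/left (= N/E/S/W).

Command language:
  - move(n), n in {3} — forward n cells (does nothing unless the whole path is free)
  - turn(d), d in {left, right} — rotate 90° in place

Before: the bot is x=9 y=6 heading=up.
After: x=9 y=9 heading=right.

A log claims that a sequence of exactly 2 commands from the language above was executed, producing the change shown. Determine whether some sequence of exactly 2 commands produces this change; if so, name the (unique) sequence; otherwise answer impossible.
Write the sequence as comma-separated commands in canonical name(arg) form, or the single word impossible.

key: running turn(right) before move(3) would end elsewhere — order is forced
from: x=9 y=6 heading=up
t=1 move(3) ⇒ x=9 y=9 heading=up
t=2 turn(right) ⇒ x=9 y=9 heading=right
all 9 alternatives checked — unique.

move(3), turn(right)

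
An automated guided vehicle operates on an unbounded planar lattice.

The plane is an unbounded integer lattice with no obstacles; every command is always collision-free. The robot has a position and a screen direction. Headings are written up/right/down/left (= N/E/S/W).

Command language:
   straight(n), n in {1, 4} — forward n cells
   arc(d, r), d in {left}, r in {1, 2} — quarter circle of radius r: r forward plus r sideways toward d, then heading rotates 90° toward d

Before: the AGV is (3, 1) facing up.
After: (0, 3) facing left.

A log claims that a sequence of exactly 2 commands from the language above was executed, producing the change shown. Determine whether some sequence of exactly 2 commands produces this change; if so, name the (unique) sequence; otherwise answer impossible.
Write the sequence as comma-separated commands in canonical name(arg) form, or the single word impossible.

key: running straight(1) before arc(left, 2) would end elsewhere — order is forced
start: (3, 1) facing up
[1] after arc(left, 2): (1, 3) facing left
[2] after straight(1): (0, 3) facing left
uniquely the one of 16 2-step routes that fits.

arc(left, 2), straight(1)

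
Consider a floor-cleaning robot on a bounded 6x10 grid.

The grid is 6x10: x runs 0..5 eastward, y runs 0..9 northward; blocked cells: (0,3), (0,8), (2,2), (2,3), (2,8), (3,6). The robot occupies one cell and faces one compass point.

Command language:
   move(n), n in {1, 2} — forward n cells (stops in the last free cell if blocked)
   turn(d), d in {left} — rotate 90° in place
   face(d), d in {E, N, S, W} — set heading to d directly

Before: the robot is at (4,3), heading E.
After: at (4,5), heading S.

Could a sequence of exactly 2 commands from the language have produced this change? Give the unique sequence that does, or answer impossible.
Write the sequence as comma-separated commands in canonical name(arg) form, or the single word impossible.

impossible

no 2-step route produces this change.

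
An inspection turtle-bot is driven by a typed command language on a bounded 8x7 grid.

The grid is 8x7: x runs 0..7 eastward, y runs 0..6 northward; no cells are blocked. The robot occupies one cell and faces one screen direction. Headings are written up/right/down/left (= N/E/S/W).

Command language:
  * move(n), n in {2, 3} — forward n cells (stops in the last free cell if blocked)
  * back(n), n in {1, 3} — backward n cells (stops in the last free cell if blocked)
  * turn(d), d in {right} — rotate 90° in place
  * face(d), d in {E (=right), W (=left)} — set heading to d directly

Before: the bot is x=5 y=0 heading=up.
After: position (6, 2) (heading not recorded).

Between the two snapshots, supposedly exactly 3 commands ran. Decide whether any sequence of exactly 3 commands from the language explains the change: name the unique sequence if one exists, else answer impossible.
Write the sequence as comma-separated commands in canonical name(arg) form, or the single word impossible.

move(2), face(W), back(1)

key: running back(1) before move(2) would end elsewhere — order is forced
t0: x=5 y=0 heading=up
[1] after move(2): x=5 y=2 heading=up
[2] after face(W): x=5 y=2 heading=left
[3] after back(1): x=6 y=2 heading=left
no rival 3-sequence matches.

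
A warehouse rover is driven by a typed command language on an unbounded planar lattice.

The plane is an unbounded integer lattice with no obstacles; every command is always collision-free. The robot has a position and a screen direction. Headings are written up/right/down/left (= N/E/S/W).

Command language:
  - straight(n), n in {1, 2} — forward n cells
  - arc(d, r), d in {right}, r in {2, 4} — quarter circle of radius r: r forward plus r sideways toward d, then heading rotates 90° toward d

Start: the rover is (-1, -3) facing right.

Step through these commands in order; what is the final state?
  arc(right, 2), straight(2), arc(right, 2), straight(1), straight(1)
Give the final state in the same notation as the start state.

(-3, -9) facing left

from: (-1, -3) facing right
[1] after arc(right, 2): (1, -5) facing down
[2] after straight(2): (1, -7) facing down
[3] after arc(right, 2): (-1, -9) facing left
[4] after straight(1): (-2, -9) facing left
[5] after straight(1): (-3, -9) facing left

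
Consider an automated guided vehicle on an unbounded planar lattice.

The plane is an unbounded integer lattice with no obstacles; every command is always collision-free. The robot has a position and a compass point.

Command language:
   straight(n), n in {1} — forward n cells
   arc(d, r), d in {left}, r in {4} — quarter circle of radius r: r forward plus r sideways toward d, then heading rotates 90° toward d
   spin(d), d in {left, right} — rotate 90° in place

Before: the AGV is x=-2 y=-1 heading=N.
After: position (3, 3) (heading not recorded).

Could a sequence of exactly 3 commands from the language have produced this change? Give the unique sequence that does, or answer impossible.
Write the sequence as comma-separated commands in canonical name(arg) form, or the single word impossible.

key: order matters: swapping spin(right) and arc(left, 4) lands elsewhere
initial: x=-2 y=-1 heading=N
1. spin(right) → x=-2 y=-1 heading=E
2. straight(1) → x=-1 y=-1 heading=E
3. arc(left, 4) → x=3 y=3 heading=N
uniquely the one of 64 3-step routes that fits.

spin(right), straight(1), arc(left, 4)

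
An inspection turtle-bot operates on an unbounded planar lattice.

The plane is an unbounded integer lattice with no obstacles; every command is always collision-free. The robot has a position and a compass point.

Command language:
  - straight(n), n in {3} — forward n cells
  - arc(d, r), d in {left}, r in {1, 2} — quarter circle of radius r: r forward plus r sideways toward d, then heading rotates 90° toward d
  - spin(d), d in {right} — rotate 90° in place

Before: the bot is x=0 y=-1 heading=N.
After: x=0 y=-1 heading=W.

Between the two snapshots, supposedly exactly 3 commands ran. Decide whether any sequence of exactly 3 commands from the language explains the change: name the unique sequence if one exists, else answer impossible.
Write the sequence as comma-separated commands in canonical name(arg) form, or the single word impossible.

spin(right), spin(right), spin(right)

key: (0,-1) unmoved — no command in the sequence translates
from: x=0 y=-1 heading=N
[1] after spin(right): x=0 y=-1 heading=E
[2] after spin(right): x=0 y=-1 heading=S
[3] after spin(right): x=0 y=-1 heading=W
no rival 3-sequence matches.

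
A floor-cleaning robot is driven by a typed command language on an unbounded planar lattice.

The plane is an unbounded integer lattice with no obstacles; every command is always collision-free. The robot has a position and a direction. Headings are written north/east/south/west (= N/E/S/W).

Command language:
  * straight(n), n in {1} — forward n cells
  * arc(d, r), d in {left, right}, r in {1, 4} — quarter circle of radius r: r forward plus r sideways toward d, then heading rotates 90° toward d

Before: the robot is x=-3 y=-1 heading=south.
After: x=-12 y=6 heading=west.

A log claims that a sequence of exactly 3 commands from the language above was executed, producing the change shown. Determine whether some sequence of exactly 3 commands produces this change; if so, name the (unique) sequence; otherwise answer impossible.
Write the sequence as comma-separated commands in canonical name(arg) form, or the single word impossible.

key: position moved to (-12,6) AND the heading swung to W — translation plus rotation needed
from: x=-3 y=-1 heading=south
1. arc(right, 1) → x=-4 y=-2 heading=west
2. arc(right, 4) → x=-8 y=2 heading=north
3. arc(left, 4) → x=-12 y=6 heading=west
no rival 3-sequence matches.

arc(right, 1), arc(right, 4), arc(left, 4)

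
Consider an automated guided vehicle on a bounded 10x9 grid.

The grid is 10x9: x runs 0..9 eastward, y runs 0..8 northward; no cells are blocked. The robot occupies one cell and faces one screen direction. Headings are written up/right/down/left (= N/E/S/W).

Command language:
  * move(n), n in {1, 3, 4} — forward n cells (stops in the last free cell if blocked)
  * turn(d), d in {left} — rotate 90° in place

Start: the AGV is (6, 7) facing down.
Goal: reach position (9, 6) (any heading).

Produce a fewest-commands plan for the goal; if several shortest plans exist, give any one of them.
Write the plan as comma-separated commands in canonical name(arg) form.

t0: (6, 7) facing down
t=1 move(1) ⇒ (6, 6) facing down
t=2 turn(left) ⇒ (6, 6) facing right
t=3 move(4) ⇒ (9, 6) facing right
no 2-step plan works, so 3 is optimal.

move(1), turn(left), move(4)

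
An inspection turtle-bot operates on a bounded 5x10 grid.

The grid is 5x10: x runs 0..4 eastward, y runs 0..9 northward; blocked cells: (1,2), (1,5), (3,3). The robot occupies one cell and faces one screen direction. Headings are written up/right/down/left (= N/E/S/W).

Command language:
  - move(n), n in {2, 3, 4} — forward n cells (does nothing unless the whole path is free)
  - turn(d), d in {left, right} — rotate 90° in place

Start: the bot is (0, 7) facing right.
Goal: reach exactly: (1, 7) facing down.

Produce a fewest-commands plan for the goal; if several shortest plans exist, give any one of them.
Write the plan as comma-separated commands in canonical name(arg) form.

t0: (0, 7) facing right
[1] after move(4): (4, 7) facing right
[2] after turn(right): (4, 7) facing down
[3] after turn(right): (4, 7) facing left
[4] after move(3): (1, 7) facing left
[5] after turn(left): (1, 7) facing down
no 4-step plan works, so 5 is optimal.

move(4), turn(right), turn(right), move(3), turn(left)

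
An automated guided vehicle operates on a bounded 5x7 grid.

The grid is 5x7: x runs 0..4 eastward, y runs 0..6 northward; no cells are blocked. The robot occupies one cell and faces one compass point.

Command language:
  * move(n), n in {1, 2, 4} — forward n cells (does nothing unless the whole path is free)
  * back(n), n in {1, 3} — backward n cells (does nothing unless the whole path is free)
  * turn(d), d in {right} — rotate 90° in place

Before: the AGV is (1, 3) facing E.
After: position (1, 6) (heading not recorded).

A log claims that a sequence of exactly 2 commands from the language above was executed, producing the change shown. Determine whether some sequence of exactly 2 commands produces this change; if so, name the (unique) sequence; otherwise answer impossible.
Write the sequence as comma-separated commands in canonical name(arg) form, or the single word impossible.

key: running back(3) before turn(right) would end elsewhere — order is forced
begin: (1, 3) facing E
1. turn(right) → (1, 3) facing S
2. back(3) → (1, 6) facing S
no other 2-command option fits: unique.

turn(right), back(3)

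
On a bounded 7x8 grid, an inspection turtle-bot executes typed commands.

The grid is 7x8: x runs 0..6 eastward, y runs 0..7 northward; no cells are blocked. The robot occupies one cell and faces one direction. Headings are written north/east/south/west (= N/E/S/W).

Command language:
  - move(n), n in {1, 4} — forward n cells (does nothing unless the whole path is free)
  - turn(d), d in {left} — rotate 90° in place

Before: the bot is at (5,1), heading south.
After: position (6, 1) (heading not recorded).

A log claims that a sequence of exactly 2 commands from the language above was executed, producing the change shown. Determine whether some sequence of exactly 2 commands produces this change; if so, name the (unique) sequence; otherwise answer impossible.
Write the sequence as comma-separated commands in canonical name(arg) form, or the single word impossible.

turn(left), move(1)

key: running move(1) before turn(left) would end elsewhere — order is forced
start: at (5,1), heading south
step 1 (turn(left)): at (5,1), heading east
step 2 (move(1)): at (6,1), heading east
uniquely the one of 9 2-step routes that fits.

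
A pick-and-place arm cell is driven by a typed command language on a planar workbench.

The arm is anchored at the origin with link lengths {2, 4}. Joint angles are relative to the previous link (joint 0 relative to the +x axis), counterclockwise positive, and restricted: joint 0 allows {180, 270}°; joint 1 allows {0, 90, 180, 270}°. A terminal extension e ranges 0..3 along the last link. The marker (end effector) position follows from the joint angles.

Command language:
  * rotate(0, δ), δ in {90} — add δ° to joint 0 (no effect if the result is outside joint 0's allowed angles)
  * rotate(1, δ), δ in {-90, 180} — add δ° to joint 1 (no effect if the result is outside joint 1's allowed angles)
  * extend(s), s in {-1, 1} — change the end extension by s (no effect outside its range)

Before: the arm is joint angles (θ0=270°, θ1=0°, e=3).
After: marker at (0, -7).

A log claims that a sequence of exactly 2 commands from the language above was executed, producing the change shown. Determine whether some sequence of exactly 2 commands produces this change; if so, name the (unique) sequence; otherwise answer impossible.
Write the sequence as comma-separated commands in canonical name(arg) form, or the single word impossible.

extend(-1), extend(-1)

t0: joint angles (θ0=270°, θ1=0°, e=3)
1. extend(-1) → joint angles (θ0=270°, θ1=0°, e=2)
2. extend(-1) → joint angles (θ0=270°, θ1=0°, e=1)
no other 2-command option fits: unique.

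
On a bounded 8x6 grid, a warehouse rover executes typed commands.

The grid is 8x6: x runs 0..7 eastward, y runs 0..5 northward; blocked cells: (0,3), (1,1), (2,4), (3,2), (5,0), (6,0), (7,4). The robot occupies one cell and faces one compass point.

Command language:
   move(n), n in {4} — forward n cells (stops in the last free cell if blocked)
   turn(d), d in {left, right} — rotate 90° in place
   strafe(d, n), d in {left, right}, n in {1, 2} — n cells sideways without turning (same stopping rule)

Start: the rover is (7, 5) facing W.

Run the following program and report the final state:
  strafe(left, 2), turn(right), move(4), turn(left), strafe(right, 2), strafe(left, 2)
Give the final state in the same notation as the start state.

from: (7, 5) facing W
t=1 strafe(left, 2) ⇒ (7, 5) facing W
t=2 turn(right) ⇒ (7, 5) facing N
t=3 move(4) ⇒ (7, 5) facing N
t=4 turn(left) ⇒ (7, 5) facing W
t=5 strafe(right, 2) ⇒ (7, 5) facing W
t=6 strafe(left, 2) ⇒ (7, 5) facing W

(7, 5) facing W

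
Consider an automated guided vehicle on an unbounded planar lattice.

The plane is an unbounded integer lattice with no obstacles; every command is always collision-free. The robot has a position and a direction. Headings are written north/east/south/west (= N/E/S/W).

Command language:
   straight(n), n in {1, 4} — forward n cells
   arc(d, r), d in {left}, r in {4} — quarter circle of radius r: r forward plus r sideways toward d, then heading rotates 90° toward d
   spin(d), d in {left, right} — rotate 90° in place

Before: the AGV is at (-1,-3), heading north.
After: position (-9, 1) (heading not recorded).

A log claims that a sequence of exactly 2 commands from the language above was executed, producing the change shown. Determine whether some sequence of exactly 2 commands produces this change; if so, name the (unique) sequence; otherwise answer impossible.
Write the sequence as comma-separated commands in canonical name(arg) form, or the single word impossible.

arc(left, 4), straight(4)

key: running straight(4) before arc(left, 4) would end elsewhere — order is forced
t0: at (-1,-3), heading north
1. arc(left, 4) → at (-5,1), heading west
2. straight(4) → at (-9,1), heading west
no rival 2-sequence matches.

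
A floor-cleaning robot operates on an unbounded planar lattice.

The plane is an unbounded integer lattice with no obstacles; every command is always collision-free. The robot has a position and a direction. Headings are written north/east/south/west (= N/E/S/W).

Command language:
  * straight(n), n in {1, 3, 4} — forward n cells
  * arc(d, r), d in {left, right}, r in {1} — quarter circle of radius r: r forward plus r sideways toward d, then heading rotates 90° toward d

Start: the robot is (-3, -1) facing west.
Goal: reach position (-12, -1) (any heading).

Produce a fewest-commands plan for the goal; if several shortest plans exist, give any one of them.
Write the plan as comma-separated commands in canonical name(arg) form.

straight(1), straight(4), straight(4)

from: (-3, -1) facing west
step 1 (straight(1)): (-4, -1) facing west
step 2 (straight(4)): (-8, -1) facing west
step 3 (straight(4)): (-12, -1) facing west
nothing shorter than 3 reaches the goal.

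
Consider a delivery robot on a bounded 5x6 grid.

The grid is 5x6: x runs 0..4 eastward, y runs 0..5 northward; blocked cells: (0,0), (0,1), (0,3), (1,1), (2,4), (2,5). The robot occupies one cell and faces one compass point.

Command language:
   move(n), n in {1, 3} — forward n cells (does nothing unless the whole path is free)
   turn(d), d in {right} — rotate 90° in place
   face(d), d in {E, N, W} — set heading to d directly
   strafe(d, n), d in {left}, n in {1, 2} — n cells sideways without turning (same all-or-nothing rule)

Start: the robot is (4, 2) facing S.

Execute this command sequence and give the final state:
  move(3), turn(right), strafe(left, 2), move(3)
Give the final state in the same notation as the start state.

(1, 0) facing W

initial: (4, 2) facing S
t=1 move(3) ⇒ (4, 2) facing S
t=2 turn(right) ⇒ (4, 2) facing W
t=3 strafe(left, 2) ⇒ (4, 0) facing W
t=4 move(3) ⇒ (1, 0) facing W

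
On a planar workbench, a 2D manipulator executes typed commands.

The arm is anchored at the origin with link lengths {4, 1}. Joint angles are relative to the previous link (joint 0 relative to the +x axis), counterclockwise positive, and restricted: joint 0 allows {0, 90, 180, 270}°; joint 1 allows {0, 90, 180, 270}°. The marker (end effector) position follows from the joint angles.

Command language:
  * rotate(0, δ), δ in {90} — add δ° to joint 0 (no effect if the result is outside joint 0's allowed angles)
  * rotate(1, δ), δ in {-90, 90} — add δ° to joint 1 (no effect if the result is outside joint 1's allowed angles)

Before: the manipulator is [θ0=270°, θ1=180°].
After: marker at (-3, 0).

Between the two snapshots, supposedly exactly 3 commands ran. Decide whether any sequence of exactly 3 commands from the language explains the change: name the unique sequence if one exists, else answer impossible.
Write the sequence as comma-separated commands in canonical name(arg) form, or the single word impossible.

rotate(0, 90), rotate(0, 90), rotate(0, 90)

from: [θ0=270°, θ1=180°]
t=1 rotate(0, 90) ⇒ [θ0=0°, θ1=180°]
t=2 rotate(0, 90) ⇒ [θ0=90°, θ1=180°]
t=3 rotate(0, 90) ⇒ [θ0=180°, θ1=180°]
uniquely the one of 27 3-step routes that fits.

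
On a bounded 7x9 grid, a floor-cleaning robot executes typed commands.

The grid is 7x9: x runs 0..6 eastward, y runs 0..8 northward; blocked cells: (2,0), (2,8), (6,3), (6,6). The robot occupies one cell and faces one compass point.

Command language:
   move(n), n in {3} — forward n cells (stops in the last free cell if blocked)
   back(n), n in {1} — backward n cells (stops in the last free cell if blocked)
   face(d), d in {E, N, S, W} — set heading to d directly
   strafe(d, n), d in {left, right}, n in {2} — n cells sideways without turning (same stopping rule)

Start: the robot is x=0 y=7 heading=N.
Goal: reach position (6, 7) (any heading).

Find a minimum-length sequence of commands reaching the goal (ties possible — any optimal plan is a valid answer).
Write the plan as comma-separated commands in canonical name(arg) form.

begin: x=0 y=7 heading=N
[1] after strafe(right, 2): x=2 y=7 heading=N
[2] after strafe(right, 2): x=4 y=7 heading=N
[3] after strafe(right, 2): x=6 y=7 heading=N
minimal: 3 command(s), checked below 3.

strafe(right, 2), strafe(right, 2), strafe(right, 2)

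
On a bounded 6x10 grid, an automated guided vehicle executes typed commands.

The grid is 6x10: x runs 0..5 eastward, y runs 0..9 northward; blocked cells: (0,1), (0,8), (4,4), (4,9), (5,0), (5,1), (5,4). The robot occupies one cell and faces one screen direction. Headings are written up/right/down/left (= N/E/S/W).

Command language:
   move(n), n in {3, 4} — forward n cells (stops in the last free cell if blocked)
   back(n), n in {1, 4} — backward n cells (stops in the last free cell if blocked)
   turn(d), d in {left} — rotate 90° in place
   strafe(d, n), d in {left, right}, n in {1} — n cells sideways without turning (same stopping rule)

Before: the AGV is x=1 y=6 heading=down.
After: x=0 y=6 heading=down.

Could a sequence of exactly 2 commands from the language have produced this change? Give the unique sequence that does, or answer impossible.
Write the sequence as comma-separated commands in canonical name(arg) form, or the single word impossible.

strafe(right, 1), strafe(right, 1)

key: the second strafe(right, 1) runs into the grid edge before its full distance
initial: x=1 y=6 heading=down
[1] after strafe(right, 1): x=0 y=6 heading=down
[2] after strafe(right, 1): x=0 y=6 heading=down
no rival 2-sequence matches.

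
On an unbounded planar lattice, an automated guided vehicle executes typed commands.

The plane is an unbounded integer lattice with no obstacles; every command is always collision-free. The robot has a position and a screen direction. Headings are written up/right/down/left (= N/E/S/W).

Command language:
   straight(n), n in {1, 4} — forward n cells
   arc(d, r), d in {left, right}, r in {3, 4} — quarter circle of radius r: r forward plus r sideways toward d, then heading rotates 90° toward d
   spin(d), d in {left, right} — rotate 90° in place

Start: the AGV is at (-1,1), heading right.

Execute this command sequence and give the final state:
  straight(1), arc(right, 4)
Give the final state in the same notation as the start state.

start: at (-1,1), heading right
1. straight(1) → at (0,1), heading right
2. arc(right, 4) → at (4,-3), heading down

at (4,-3), heading down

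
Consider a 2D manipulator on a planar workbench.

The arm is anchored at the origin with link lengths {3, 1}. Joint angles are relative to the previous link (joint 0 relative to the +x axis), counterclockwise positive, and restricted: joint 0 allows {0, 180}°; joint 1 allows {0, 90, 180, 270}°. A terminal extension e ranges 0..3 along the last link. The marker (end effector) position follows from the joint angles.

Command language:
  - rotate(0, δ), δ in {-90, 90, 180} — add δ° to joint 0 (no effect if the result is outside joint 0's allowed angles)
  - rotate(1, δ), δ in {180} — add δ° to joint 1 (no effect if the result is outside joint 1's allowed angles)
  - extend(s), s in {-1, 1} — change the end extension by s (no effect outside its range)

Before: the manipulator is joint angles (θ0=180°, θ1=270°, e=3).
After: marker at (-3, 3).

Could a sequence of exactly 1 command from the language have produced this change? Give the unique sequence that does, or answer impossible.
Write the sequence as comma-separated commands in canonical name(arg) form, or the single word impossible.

start: joint angles (θ0=180°, θ1=270°, e=3)
1. extend(-1) → joint angles (θ0=180°, θ1=270°, e=2)
no rival 1-sequence matches.

extend(-1)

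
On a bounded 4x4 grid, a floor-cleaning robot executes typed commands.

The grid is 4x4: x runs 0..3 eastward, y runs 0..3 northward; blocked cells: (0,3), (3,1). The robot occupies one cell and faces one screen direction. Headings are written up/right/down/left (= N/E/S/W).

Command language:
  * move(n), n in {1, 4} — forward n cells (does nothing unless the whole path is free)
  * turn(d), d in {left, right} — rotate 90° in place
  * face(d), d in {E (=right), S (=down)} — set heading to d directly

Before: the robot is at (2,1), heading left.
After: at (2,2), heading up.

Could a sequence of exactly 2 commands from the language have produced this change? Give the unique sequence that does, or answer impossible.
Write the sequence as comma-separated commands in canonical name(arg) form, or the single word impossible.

turn(right), move(1)

key: running move(1) before turn(right) would end elsewhere — order is forced
t0: at (2,1), heading left
1. turn(right) → at (2,1), heading up
2. move(1) → at (2,2), heading up
no rival 2-sequence matches.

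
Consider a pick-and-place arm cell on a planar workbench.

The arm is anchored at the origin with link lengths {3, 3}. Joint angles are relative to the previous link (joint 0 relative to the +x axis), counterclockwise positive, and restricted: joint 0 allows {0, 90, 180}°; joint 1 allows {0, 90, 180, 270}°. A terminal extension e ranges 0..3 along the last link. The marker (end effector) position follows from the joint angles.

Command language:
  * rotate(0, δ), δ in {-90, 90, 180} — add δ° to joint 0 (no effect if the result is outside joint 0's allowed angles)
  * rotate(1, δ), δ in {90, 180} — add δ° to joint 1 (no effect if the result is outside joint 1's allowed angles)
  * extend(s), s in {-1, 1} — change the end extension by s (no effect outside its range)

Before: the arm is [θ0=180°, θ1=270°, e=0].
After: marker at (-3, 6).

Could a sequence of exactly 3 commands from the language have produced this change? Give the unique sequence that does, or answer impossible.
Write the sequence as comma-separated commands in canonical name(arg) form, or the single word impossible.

start: [θ0=180°, θ1=270°, e=0]
[1] after extend(1): [θ0=180°, θ1=270°, e=1]
[2] after extend(1): [θ0=180°, θ1=270°, e=2]
[3] after extend(1): [θ0=180°, θ1=270°, e=3]
no other 3-command option fits: unique.

extend(1), extend(1), extend(1)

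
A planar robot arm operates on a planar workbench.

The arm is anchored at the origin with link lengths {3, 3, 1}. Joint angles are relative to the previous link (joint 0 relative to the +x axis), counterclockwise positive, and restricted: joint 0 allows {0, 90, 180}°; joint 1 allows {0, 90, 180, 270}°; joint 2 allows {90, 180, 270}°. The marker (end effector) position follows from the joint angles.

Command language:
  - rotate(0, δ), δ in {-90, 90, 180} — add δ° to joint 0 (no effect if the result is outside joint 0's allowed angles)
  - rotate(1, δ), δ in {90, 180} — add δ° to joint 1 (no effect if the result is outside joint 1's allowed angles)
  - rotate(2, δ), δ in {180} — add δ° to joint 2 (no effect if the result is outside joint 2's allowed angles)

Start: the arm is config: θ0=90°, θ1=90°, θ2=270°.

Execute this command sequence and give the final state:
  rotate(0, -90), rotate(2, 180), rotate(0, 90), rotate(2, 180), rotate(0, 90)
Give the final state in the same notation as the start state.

config: θ0=180°, θ1=90°, θ2=270°

t0: config: θ0=90°, θ1=90°, θ2=270°
[1] after rotate(0, -90): config: θ0=0°, θ1=90°, θ2=270°
[2] after rotate(2, 180): config: θ0=0°, θ1=90°, θ2=90°
[3] after rotate(0, 90): config: θ0=90°, θ1=90°, θ2=90°
[4] after rotate(2, 180): config: θ0=90°, θ1=90°, θ2=270°
[5] after rotate(0, 90): config: θ0=180°, θ1=90°, θ2=270°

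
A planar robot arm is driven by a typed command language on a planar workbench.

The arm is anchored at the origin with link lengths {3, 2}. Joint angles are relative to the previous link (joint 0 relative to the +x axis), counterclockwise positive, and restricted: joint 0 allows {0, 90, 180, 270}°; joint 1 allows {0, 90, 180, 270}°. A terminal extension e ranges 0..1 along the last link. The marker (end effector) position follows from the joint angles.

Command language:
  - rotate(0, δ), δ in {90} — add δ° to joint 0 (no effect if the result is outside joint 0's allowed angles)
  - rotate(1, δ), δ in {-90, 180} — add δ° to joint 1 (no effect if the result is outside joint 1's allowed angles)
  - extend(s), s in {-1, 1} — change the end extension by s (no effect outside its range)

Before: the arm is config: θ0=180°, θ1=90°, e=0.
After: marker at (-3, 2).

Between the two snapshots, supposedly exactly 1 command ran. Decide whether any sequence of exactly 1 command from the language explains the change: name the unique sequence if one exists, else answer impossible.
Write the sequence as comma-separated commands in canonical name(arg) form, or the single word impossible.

rotate(1, 180)

from: config: θ0=180°, θ1=90°, e=0
t=1 rotate(1, 180) ⇒ config: θ0=180°, θ1=270°, e=0
uniquely the one of 5 1-step routes that fits.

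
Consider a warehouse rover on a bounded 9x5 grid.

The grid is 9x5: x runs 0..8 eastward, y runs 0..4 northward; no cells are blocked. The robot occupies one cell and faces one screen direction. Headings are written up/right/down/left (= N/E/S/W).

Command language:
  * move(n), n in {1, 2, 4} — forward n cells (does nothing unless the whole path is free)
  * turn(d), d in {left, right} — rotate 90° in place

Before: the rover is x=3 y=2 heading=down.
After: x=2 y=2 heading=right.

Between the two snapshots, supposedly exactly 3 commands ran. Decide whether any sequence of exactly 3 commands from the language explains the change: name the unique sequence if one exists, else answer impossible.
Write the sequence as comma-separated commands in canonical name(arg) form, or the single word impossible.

no 3-step route produces this change.

impossible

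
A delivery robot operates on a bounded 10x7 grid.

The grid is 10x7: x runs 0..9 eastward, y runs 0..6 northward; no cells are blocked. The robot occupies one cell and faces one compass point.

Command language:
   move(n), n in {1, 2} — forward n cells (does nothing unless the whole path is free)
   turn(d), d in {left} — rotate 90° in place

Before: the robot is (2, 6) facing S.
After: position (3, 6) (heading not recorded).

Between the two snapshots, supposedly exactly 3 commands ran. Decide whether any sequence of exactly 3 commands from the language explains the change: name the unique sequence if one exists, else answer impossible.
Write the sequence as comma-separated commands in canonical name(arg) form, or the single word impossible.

from: (2, 6) facing S
step 1 (turn(left)): (2, 6) facing E
step 2 (move(1)): (3, 6) facing E
step 3 (turn(left)): (3, 6) facing N
all 27 alternatives checked — unique.

turn(left), move(1), turn(left)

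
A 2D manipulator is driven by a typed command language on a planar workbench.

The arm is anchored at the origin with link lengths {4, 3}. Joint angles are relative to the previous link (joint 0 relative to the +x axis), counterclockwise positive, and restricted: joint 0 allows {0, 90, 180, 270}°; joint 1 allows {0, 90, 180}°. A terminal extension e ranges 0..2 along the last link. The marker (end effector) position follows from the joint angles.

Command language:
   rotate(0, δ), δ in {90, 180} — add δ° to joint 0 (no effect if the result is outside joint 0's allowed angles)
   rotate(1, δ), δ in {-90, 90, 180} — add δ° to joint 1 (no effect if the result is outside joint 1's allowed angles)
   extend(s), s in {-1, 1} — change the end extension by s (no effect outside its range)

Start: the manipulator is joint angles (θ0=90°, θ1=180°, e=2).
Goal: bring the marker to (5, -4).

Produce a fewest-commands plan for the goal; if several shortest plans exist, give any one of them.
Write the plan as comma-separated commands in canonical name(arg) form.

rotate(0, 180), rotate(1, -90)

initial: joint angles (θ0=90°, θ1=180°, e=2)
step 1 (rotate(0, 180)): joint angles (θ0=270°, θ1=180°, e=2)
step 2 (rotate(1, -90)): joint angles (θ0=270°, θ1=90°, e=2)
no 1-step plan works, so 2 is optimal.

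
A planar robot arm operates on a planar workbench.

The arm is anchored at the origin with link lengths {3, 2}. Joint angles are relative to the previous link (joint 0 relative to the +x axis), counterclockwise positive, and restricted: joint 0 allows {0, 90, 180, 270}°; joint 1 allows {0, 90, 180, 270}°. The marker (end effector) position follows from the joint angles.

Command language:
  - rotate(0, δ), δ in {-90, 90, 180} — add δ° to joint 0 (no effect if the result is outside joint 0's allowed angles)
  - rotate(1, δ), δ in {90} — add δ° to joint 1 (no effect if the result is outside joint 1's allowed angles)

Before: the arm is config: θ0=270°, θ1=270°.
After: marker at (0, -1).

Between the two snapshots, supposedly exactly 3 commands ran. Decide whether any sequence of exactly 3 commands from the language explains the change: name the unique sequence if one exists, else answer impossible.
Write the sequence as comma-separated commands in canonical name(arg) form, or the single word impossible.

start: config: θ0=270°, θ1=270°
t=1 rotate(1, 90) ⇒ config: θ0=270°, θ1=0°
t=2 rotate(1, 90) ⇒ config: θ0=270°, θ1=90°
t=3 rotate(1, 90) ⇒ config: θ0=270°, θ1=180°
no rival 3-sequence matches.

rotate(1, 90), rotate(1, 90), rotate(1, 90)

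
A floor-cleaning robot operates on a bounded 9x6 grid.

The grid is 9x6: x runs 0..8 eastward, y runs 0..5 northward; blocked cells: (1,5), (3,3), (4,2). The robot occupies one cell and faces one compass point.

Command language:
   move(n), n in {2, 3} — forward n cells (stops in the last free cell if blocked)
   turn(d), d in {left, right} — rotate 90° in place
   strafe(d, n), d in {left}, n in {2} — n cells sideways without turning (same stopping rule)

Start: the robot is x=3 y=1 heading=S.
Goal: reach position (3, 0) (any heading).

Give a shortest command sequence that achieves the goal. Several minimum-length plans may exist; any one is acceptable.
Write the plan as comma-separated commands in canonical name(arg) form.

move(3)

begin: x=3 y=1 heading=S
t=1 move(3) ⇒ x=3 y=0 heading=S
shorter routes all fall short; 1 is best.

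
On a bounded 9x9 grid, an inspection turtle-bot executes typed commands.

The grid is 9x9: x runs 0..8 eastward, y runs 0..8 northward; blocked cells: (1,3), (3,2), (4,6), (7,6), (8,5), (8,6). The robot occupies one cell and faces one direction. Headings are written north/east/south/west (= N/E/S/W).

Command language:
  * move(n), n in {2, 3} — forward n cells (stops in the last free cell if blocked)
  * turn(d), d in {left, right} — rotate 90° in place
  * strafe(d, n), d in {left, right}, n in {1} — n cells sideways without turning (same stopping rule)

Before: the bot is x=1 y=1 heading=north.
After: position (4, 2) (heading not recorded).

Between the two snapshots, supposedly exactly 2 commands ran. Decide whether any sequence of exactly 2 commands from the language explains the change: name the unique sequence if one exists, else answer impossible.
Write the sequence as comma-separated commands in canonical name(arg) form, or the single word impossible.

impossible

all 36 sequences checked — none match.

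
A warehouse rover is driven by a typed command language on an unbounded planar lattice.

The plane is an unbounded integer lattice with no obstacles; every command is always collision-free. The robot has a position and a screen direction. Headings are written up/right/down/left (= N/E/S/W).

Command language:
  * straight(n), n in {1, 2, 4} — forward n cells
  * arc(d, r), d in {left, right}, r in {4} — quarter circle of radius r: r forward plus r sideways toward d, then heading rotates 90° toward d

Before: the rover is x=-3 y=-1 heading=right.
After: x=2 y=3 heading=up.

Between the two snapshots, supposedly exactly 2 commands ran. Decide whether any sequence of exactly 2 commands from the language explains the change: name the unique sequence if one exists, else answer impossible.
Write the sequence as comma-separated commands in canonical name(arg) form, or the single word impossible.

key: position moved to (2,3) AND the heading swung to N — translation plus rotation needed
from: x=-3 y=-1 heading=right
step 1 (straight(1)): x=-2 y=-1 heading=right
step 2 (arc(left, 4)): x=2 y=3 heading=up
no other 2-command option fits: unique.

straight(1), arc(left, 4)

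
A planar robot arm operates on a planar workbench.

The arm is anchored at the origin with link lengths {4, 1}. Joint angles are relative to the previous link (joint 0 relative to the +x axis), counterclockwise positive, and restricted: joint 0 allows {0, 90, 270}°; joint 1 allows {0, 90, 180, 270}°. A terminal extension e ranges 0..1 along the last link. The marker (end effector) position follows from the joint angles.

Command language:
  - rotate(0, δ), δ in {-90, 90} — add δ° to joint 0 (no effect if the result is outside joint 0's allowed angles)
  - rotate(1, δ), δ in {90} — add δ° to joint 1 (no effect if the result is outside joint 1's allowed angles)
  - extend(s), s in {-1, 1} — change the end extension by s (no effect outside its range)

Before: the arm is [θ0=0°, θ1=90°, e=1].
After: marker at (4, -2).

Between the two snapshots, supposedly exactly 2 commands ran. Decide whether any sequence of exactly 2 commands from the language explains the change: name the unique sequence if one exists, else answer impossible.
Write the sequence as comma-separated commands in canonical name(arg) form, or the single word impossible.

rotate(1, 90), rotate(1, 90)

initial: [θ0=0°, θ1=90°, e=1]
1. rotate(1, 90) → [θ0=0°, θ1=180°, e=1]
2. rotate(1, 90) → [θ0=0°, θ1=270°, e=1]
no other 2-command option fits: unique.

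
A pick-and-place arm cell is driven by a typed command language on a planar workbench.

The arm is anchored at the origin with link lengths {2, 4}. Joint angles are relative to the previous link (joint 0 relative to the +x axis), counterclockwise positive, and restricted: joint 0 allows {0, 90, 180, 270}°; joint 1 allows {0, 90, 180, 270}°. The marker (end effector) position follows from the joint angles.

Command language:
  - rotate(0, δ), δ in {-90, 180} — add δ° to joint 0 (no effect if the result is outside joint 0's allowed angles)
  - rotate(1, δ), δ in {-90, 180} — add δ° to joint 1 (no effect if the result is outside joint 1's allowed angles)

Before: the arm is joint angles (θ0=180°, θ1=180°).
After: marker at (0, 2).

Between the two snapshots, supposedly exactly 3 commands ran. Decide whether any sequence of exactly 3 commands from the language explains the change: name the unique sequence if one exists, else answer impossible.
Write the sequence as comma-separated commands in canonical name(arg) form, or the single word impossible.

rotate(0, -90), rotate(0, -90), rotate(0, -90)

start: joint angles (θ0=180°, θ1=180°)
step 1 (rotate(0, -90)): joint angles (θ0=90°, θ1=180°)
step 2 (rotate(0, -90)): joint angles (θ0=0°, θ1=180°)
step 3 (rotate(0, -90)): joint angles (θ0=270°, θ1=180°)
no rival 3-sequence matches.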